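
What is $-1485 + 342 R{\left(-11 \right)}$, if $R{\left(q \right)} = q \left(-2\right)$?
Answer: $6039$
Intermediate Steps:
$R{\left(q \right)} = - 2 q$
$-1485 + 342 R{\left(-11 \right)} = -1485 + 342 \left(\left(-2\right) \left(-11\right)\right) = -1485 + 342 \cdot 22 = -1485 + 7524 = 6039$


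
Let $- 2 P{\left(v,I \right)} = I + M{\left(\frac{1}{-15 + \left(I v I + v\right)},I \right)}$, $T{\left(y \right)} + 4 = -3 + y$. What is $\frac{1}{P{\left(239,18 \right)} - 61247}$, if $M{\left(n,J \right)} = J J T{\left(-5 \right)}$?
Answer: $- \frac{1}{59312} \approx -1.686 \cdot 10^{-5}$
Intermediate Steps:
$T{\left(y \right)} = -7 + y$ ($T{\left(y \right)} = -4 + \left(-3 + y\right) = -7 + y$)
$M{\left(n,J \right)} = - 12 J^{2}$ ($M{\left(n,J \right)} = J J \left(-7 - 5\right) = J^{2} \left(-12\right) = - 12 J^{2}$)
$P{\left(v,I \right)} = 6 I^{2} - \frac{I}{2}$ ($P{\left(v,I \right)} = - \frac{I - 12 I^{2}}{2} = 6 I^{2} - \frac{I}{2}$)
$\frac{1}{P{\left(239,18 \right)} - 61247} = \frac{1}{\frac{1}{2} \cdot 18 \left(-1 + 12 \cdot 18\right) - 61247} = \frac{1}{\frac{1}{2} \cdot 18 \left(-1 + 216\right) - 61247} = \frac{1}{\frac{1}{2} \cdot 18 \cdot 215 - 61247} = \frac{1}{1935 - 61247} = \frac{1}{-59312} = - \frac{1}{59312}$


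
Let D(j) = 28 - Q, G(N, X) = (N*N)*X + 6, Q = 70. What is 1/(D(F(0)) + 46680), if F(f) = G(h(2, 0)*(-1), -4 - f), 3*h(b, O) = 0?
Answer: 1/46638 ≈ 2.1442e-5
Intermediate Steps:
h(b, O) = 0 (h(b, O) = (⅓)*0 = 0)
G(N, X) = 6 + X*N² (G(N, X) = N²*X + 6 = X*N² + 6 = 6 + X*N²)
F(f) = 6 (F(f) = 6 + (-4 - f)*(0*(-1))² = 6 + (-4 - f)*0² = 6 + (-4 - f)*0 = 6 + 0 = 6)
D(j) = -42 (D(j) = 28 - 1*70 = 28 - 70 = -42)
1/(D(F(0)) + 46680) = 1/(-42 + 46680) = 1/46638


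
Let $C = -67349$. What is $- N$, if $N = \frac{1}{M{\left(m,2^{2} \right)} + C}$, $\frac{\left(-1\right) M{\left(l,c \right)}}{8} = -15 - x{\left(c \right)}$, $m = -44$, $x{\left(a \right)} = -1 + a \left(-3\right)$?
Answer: $\frac{1}{67333} \approx 1.4852 \cdot 10^{-5}$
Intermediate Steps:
$x{\left(a \right)} = -1 - 3 a$
$M{\left(l,c \right)} = 112 - 24 c$ ($M{\left(l,c \right)} = - 8 \left(-15 - \left(-1 - 3 c\right)\right) = - 8 \left(-15 + \left(1 + 3 c\right)\right) = - 8 \left(-14 + 3 c\right) = 112 - 24 c$)
$N = - \frac{1}{67333}$ ($N = \frac{1}{\left(112 - 24 \cdot 2^{2}\right) - 67349} = \frac{1}{\left(112 - 96\right) - 67349} = \frac{1}{16 - 67349} = \frac{1}{-67333} = - \frac{1}{67333} \approx -1.4852 \cdot 10^{-5}$)
$- N = \left(-1\right) \left(- \frac{1}{67333}\right) = \frac{1}{67333}$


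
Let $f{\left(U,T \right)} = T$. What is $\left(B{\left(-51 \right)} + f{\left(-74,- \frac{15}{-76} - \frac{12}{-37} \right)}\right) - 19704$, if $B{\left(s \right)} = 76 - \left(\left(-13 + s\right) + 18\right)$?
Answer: $- \frac{55063117}{2812} \approx -19581.0$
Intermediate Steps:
$B{\left(s \right)} = 71 - s$ ($B{\left(s \right)} = 76 - \left(5 + s\right) = 71 - s$)
$\left(B{\left(-51 \right)} + f{\left(-74,- \frac{15}{-76} - \frac{12}{-37} \right)}\right) - 19704 = \left(\left(71 - -51\right) - \left(- \frac{15}{76} - \frac{12}{37}\right)\right) - 19704 = \left(\left(71 + 51\right) - - \frac{1467}{2812}\right) - 19704 = \left(122 + \left(\frac{15}{76} + \frac{12}{37}\right)\right) - 19704 = \left(122 + \frac{1467}{2812}\right) - 19704 = \frac{344531}{2812} - 19704 = - \frac{55063117}{2812}$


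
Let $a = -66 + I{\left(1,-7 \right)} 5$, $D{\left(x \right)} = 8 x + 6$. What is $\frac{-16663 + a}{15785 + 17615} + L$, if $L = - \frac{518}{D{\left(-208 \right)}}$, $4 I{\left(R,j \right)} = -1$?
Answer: $- \frac{20875109}{110754400} \approx -0.18848$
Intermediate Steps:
$D{\left(x \right)} = 6 + 8 x$
$I{\left(R,j \right)} = - \frac{1}{4}$ ($I{\left(R,j \right)} = \frac{1}{4} \left(-1\right) = - \frac{1}{4}$)
$a = - \frac{269}{4}$ ($a = -66 - \frac{5}{4} = - \frac{269}{4} \approx -67.25$)
$L = \frac{259}{829}$ ($L = - \frac{518}{6 + 8 \left(-208\right)} = - \frac{518}{6 - 1664} = - \frac{518}{-1658} = \left(-518\right) \left(- \frac{1}{1658}\right) = \frac{259}{829} \approx 0.31242$)
$\frac{-16663 + a}{15785 + 17615} + L = \frac{-16663 - \frac{269}{4}}{15785 + 17615} + \frac{259}{829} = - \frac{66921}{4 \cdot 33400} + \frac{259}{829} = \left(- \frac{66921}{4}\right) \frac{1}{33400} + \frac{259}{829} = - \frac{66921}{133600} + \frac{259}{829} = - \frac{20875109}{110754400}$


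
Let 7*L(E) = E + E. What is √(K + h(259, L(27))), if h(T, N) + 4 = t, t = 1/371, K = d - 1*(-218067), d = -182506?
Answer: 4*√305881338/371 ≈ 188.57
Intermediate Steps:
L(E) = 2*E/7 (L(E) = (E + E)/7 = (2*E)/7 = 2*E/7)
K = 35561 (K = -182506 - 1*(-218067) = -182506 + 218067 = 35561)
t = 1/371 ≈ 0.0026954
h(T, N) = -1483/371 (h(T, N) = -4 + 1/371 = -1483/371)
√(K + h(259, L(27))) = √(35561 - 1483/371) = √(13191648/371) = 4*√305881338/371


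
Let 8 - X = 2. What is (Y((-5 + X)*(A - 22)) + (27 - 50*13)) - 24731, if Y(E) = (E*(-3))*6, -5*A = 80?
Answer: -24670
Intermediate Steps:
A = -16 (A = -⅕*80 = -16)
X = 6 (X = 8 - 1*2 = 8 - 2 = 6)
Y(E) = -18*E (Y(E) = -3*E*6 = -18*E)
(Y((-5 + X)*(A - 22)) + (27 - 50*13)) - 24731 = (-18*(-5 + 6)*(-16 - 22) + (27 - 50*13)) - 24731 = (-18*(-38) + (27 - 650)) - 24731 = (-18*(-38) - 623) - 24731 = (684 - 623) - 24731 = 61 - 24731 = -24670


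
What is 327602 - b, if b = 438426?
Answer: -110824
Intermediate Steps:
327602 - b = 327602 - 1*438426 = 327602 - 438426 = -110824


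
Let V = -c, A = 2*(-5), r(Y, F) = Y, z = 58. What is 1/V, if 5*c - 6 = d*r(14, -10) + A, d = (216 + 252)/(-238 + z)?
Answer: 25/202 ≈ 0.12376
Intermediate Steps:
d = -13/5 (d = (216 + 252)/(-238 + 58) = 468/(-180) = 468*(-1/180) = -13/5 ≈ -2.6000)
A = -10
c = -202/25 (c = 6/5 + (-13/5*14 - 10)/5 = 6/5 + (-182/5 - 10)/5 = 6/5 + (⅕)*(-232/5) = 6/5 - 232/25 = -202/25 ≈ -8.0800)
V = 202/25 (V = -1*(-202/25) = 202/25 ≈ 8.0800)
1/V = 1/(202/25) = 25/202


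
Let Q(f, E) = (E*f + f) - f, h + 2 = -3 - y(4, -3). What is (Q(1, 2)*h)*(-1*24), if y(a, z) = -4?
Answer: 48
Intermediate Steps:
h = -1 (h = -2 + (-3 - 1*(-4)) = -2 + (-3 + 4) = -2 + 1 = -1)
Q(f, E) = E*f (Q(f, E) = (f + E*f) - f = E*f)
(Q(1, 2)*h)*(-1*24) = ((2*1)*(-1))*(-1*24) = (2*(-1))*(-24) = -2*(-24) = 48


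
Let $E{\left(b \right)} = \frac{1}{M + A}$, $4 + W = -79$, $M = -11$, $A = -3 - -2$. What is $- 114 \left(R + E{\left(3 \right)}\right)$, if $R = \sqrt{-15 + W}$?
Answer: $\frac{19}{2} - 798 i \sqrt{2} \approx 9.5 - 1128.5 i$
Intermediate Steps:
$A = -1$ ($A = -3 + 2 = -1$)
$W = -83$ ($W = -4 - 79 = -83$)
$E{\left(b \right)} = - \frac{1}{12}$ ($E{\left(b \right)} = \frac{1}{-11 - 1} = \frac{1}{-12} = - \frac{1}{12}$)
$R = 7 i \sqrt{2}$ ($R = \sqrt{-15 - 83} = \sqrt{-98} = 7 i \sqrt{2} \approx 9.8995 i$)
$- 114 \left(R + E{\left(3 \right)}\right) = - 114 \left(7 i \sqrt{2} - \frac{1}{12}\right) = - 114 \left(- \frac{1}{12} + 7 i \sqrt{2}\right) = \frac{19}{2} - 798 i \sqrt{2}$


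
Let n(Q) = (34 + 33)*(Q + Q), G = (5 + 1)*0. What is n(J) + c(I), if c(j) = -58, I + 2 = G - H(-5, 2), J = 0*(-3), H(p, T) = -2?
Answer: -58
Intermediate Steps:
J = 0
G = 0 (G = 6*0 = 0)
I = 0 (I = -2 + (0 - 1*(-2)) = -2 + (0 + 2) = -2 + 2 = 0)
n(Q) = 134*Q (n(Q) = 67*(2*Q) = 134*Q)
n(J) + c(I) = 134*0 - 58 = 0 - 58 = -58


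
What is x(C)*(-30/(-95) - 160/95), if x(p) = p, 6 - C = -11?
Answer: -442/19 ≈ -23.263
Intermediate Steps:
C = 17 (C = 6 - 1*(-11) = 6 + 11 = 17)
x(C)*(-30/(-95) - 160/95) = 17*(-30/(-95) - 160/95) = 17*(-30*(-1/95) - 160*1/95) = 17*(6/19 - 32/19) = 17*(-26/19) = -442/19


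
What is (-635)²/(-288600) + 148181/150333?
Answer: -238039831/578481384 ≈ -0.41149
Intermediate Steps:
(-635)²/(-288600) + 148181/150333 = 403225*(-1/288600) + 148181*(1/150333) = -16129/11544 + 148181/150333 = -238039831/578481384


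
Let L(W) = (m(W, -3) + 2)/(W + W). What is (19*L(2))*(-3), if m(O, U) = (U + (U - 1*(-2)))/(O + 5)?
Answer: -285/14 ≈ -20.357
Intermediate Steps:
m(O, U) = (2 + 2*U)/(5 + O) (m(O, U) = (U + (U + 2))/(5 + O) = (U + (2 + U))/(5 + O) = (2 + 2*U)/(5 + O))
L(W) = (2 - 4/(5 + W))/(2*W) (L(W) = (2*(1 - 3)/(5 + W) + 2)/(W + W) = (2*(-2)/(5 + W) + 2)/((2*W)) = (-4/(5 + W) + 2)*(1/(2*W)) = (2 - 4/(5 + W))*(1/(2*W)) = (2 - 4/(5 + W))/(2*W))
(19*L(2))*(-3) = (19*((3 + 2)/(2*(5 + 2))))*(-3) = (19*((1/2)*5/7))*(-3) = (19*((1/2)*(1/7)*5))*(-3) = (19*(5/14))*(-3) = (95/14)*(-3) = -285/14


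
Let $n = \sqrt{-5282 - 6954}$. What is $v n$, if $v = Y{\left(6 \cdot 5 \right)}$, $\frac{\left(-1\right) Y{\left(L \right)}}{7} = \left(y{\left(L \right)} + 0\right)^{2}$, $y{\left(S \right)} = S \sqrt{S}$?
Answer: $- 378000 i \sqrt{3059} \approx - 2.0906 \cdot 10^{7} i$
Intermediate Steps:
$y{\left(S \right)} = S^{\frac{3}{2}}$
$Y{\left(L \right)} = - 7 L^{3}$ ($Y{\left(L \right)} = - 7 \left(L^{\frac{3}{2}} + 0\right)^{2} = - 7 \left(L^{\frac{3}{2}}\right)^{2} = - 7 L^{3}$)
$v = -189000$ ($v = - 7 \left(6 \cdot 5\right)^{3} = - 7 \cdot 30^{3} = \left(-7\right) 27000 = -189000$)
$n = 2 i \sqrt{3059}$ ($n = \sqrt{-12236} = 2 i \sqrt{3059} \approx 110.62 i$)
$v n = - 189000 \cdot 2 i \sqrt{3059} = - 378000 i \sqrt{3059}$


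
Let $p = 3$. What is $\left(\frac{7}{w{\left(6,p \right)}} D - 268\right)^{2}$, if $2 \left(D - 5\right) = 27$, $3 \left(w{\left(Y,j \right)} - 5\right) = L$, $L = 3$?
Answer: $\frac{8743849}{144} \approx 60721.0$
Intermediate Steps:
$w{\left(Y,j \right)} = 6$ ($w{\left(Y,j \right)} = 5 + \frac{1}{3} \cdot 3 = 5 + 1 = 6$)
$D = \frac{37}{2}$ ($D = 5 + \frac{1}{2} \cdot 27 = 5 + \frac{27}{2} = \frac{37}{2} \approx 18.5$)
$\left(\frac{7}{w{\left(6,p \right)}} D - 268\right)^{2} = \left(\frac{7}{6} \cdot \frac{37}{2} - 268\right)^{2} = \left(\frac{259}{12} - 268\right)^{2} = \left(- \frac{2957}{12}\right)^{2} = \frac{8743849}{144}$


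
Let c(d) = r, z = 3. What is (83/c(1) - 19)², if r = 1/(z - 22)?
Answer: 2547216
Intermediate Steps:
r = -1/19 (r = 1/(3 - 22) = 1/(-19) = -1/19 ≈ -0.052632)
c(d) = -1/19
(83/c(1) - 19)² = (83/(-1/19) - 19)² = (83*(-19) - 19)² = (-1577 - 19)² = (-1596)² = 2547216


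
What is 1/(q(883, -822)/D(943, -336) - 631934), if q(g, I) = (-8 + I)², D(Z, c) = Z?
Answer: -943/595224862 ≈ -1.5843e-6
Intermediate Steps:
1/(q(883, -822)/D(943, -336) - 631934) = 1/((-8 - 822)²/943 - 631934) = 1/((-830)²*(1/943) - 631934) = 1/(688900*(1/943) - 631934) = 1/(688900/943 - 631934) = 1/(-595224862/943) = -943/595224862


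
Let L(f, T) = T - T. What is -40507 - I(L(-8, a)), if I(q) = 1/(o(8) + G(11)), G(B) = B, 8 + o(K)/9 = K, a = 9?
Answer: -445578/11 ≈ -40507.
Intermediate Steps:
o(K) = -72 + 9*K
L(f, T) = 0
I(q) = 1/11 (I(q) = 1/((-72 + 9*8) + 11) = 1/((-72 + 72) + 11) = 1/(0 + 11) = 1/11)
-40507 - I(L(-8, a)) = -40507 - 1*1/11 = -40507 - 1/11 = -445578/11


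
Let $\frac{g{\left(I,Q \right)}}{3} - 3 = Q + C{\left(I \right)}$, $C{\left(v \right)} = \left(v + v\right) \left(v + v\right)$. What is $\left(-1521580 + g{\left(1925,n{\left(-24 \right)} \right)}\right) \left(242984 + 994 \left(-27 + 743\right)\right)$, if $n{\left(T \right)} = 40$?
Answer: $41000077627712$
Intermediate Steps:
$C{\left(v \right)} = 4 v^{2}$ ($C{\left(v \right)} = 2 v 2 v = 4 v^{2}$)
$g{\left(I,Q \right)} = 9 + 3 Q + 12 I^{2}$ ($g{\left(I,Q \right)} = 9 + 3 \left(Q + 4 I^{2}\right) = 9 + \left(3 Q + 12 I^{2}\right) = 9 + 3 Q + 12 I^{2}$)
$\left(-1521580 + g{\left(1925,n{\left(-24 \right)} \right)}\right) \left(242984 + 994 \left(-27 + 743\right)\right) = \left(-1521580 + \left(9 + 3 \cdot 40 + 12 \cdot 1925^{2}\right)\right) \left(242984 + 994 \left(-27 + 743\right)\right) = \left(-1521580 + \left(9 + 120 + 12 \cdot 3705625\right)\right) \left(242984 + 994 \cdot 716\right) = \left(-1521580 + \left(9 + 120 + 44467500\right)\right) \left(242984 + 711704\right) = \left(-1521580 + 44467629\right) 954688 = 42946049 \cdot 954688 = 41000077627712$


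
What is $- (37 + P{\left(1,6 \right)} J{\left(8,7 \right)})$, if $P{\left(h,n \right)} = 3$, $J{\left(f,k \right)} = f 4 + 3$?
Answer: $-142$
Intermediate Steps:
$J{\left(f,k \right)} = 3 + 4 f$ ($J{\left(f,k \right)} = 4 f + 3 = 3 + 4 f$)
$- (37 + P{\left(1,6 \right)} J{\left(8,7 \right)}) = - (37 + 3 \left(3 + 4 \cdot 8\right)) = - (37 + 3 \left(3 + 32\right)) = - (37 + 3 \cdot 35) = - (37 + 105) = \left(-1\right) 142 = -142$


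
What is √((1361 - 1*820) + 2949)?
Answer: √3490 ≈ 59.076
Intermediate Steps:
√((1361 - 1*820) + 2949) = √((1361 - 820) + 2949) = √(541 + 2949) = √3490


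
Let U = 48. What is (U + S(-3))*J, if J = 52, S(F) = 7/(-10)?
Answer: 12298/5 ≈ 2459.6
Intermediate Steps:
S(F) = -7/10 (S(F) = 7*(-⅒) = -7/10)
(U + S(-3))*J = (48 - 7/10)*52 = (473/10)*52 = 12298/5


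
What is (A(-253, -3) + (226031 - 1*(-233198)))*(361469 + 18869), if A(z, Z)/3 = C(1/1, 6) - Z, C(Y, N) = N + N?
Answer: 174679354612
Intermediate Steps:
C(Y, N) = 2*N
A(z, Z) = 36 - 3*Z (A(z, Z) = 3*(2*6 - Z) = 3*(12 - Z) = 36 - 3*Z)
(A(-253, -3) + (226031 - 1*(-233198)))*(361469 + 18869) = ((36 - 3*(-3)) + (226031 - 1*(-233198)))*(361469 + 18869) = ((36 + 9) + (226031 + 233198))*380338 = (45 + 459229)*380338 = 459274*380338 = 174679354612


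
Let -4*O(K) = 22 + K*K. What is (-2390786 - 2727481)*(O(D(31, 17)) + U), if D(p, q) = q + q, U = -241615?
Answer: 2476314821673/2 ≈ 1.2382e+12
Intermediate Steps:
D(p, q) = 2*q
O(K) = -11/2 - K²/4 (O(K) = -(22 + K*K)/4 = -(22 + K²)/4 = -11/2 - K²/4)
(-2390786 - 2727481)*(O(D(31, 17)) + U) = (-2390786 - 2727481)*((-11/2 - (2*17)²/4) - 241615) = -5118267*((-11/2 - ¼*34²) - 241615) = -5118267*((-11/2 - ¼*1156) - 241615) = -5118267*((-11/2 - 289) - 241615) = -5118267*(-589/2 - 241615) = -5118267*(-483819/2) = 2476314821673/2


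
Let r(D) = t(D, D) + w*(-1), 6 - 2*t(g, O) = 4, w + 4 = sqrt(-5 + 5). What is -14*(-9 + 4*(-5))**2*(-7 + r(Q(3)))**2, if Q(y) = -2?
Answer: -47096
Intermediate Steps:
w = -4 (w = -4 + sqrt(-5 + 5) = -4 + sqrt(0) = -4 + 0 = -4)
t(g, O) = 1 (t(g, O) = 3 - 1/2*4 = 3 - 2 = 1)
r(D) = 5 (r(D) = 1 - 4*(-1) = 1 + 4 = 5)
-14*(-9 + 4*(-5))**2*(-7 + r(Q(3)))**2 = -14*(-9 + 4*(-5))**2*(-7 + 5)**2 = -14*4*(-9 - 20)**2 = -14*(-2*(-29))**2 = -14*58**2 = -14*3364 = -47096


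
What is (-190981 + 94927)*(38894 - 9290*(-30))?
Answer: -30506174076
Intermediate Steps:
(-190981 + 94927)*(38894 - 9290*(-30)) = -96054*(38894 + 278700) = -96054*317594 = -30506174076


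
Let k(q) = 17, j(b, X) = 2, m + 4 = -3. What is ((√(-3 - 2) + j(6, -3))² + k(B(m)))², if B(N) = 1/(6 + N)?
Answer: 176 + 128*I*√5 ≈ 176.0 + 286.22*I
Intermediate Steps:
m = -7 (m = -4 - 3 = -7)
((√(-3 - 2) + j(6, -3))² + k(B(m)))² = ((√(-3 - 2) + 2)² + 17)² = ((√(-5) + 2)² + 17)² = ((I*√5 + 2)² + 17)² = ((2 + I*√5)² + 17)² = (17 + (2 + I*√5)²)²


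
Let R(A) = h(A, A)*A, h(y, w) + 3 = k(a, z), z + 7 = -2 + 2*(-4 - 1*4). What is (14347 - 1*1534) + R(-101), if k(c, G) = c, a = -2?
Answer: 13318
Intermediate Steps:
z = -25 (z = -7 + (-2 + 2*(-4 - 1*4)) = -7 + (-2 + 2*(-4 - 4)) = -7 + (-2 + 2*(-8)) = -7 + (-2 - 16) = -7 - 18 = -25)
h(y, w) = -5 (h(y, w) = -3 - 2 = -5)
R(A) = -5*A
(14347 - 1*1534) + R(-101) = (14347 - 1*1534) - 5*(-101) = (14347 - 1534) + 505 = 12813 + 505 = 13318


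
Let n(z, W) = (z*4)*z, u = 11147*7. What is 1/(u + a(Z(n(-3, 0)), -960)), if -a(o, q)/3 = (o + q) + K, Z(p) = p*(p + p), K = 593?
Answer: 1/71354 ≈ 1.4015e-5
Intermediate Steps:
u = 78029
n(z, W) = 4*z² (n(z, W) = (4*z)*z = 4*z²)
Z(p) = 2*p² (Z(p) = p*(2*p) = 2*p²)
a(o, q) = -1779 - 3*o - 3*q (a(o, q) = -3*((o + q) + 593) = -3*(593 + o + q) = -1779 - 3*o - 3*q)
1/(u + a(Z(n(-3, 0)), -960)) = 1/(78029 + (-1779 - 6*(4*(-3)²)² - 3*(-960))) = 1/(78029 + (-1779 - 6*(4*9)² + 2880)) = 1/(78029 + (-1779 - 6*36² + 2880)) = 1/(78029 + (-1779 - 6*1296 + 2880)) = 1/(78029 + (-1779 - 3*2592 + 2880)) = 1/(78029 + (-1779 - 7776 + 2880)) = 1/(78029 - 6675) = 1/71354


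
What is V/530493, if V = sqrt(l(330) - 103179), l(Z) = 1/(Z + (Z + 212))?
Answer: I*sqrt(19613914966)/231294948 ≈ 0.0006055*I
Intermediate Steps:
l(Z) = 1/(212 + 2*Z) (l(Z) = 1/(Z + (212 + Z)) = 1/(212 + 2*Z))
V = I*sqrt(19613914966)/436 (V = sqrt(1/(2*(106 + 330)) - 103179) = sqrt((1/2)/436 - 103179) = sqrt((1/2)*(1/436) - 103179) = sqrt(1/872 - 103179) = sqrt(-89972087/872) = I*sqrt(19613914966)/436 ≈ 321.21*I)
V/530493 = (I*sqrt(19613914966)/436)/530493 = (I*sqrt(19613914966)/436)*(1/530493) = I*sqrt(19613914966)/231294948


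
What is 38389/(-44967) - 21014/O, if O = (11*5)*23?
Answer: -76422971/4375635 ≈ -17.466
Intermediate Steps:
O = 1265 (O = 55*23 = 1265)
38389/(-44967) - 21014/O = 38389/(-44967) - 21014/1265 = 38389*(-1/44967) - 21014*1/1265 = -2953/3459 - 21014/1265 = -76422971/4375635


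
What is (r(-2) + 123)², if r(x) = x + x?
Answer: 14161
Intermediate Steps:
r(x) = 2*x
(r(-2) + 123)² = (2*(-2) + 123)² = (-4 + 123)² = 119² = 14161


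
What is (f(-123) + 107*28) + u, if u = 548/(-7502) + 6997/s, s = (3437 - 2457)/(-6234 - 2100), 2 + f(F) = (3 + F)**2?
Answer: -77396163949/1837990 ≈ -42109.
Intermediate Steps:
f(F) = -2 + (3 + F)**2
s = -490/4167 (s = 980/(-8334) = 980*(-1/8334) = -490/4167 ≈ -0.11759)
u = -109366162009/1837990 (u = 548/(-7502) + 6997/(-490/4167) = 548*(-1/7502) + 6997*(-4167/490) = -274/3751 - 29156499/490 = -109366162009/1837990 ≈ -59503.)
(f(-123) + 107*28) + u = ((-2 + (3 - 123)**2) + 107*28) - 109366162009/1837990 = ((-2 + (-120)**2) + 2996) - 109366162009/1837990 = ((-2 + 14400) + 2996) - 109366162009/1837990 = (14398 + 2996) - 109366162009/1837990 = 17394 - 109366162009/1837990 = -77396163949/1837990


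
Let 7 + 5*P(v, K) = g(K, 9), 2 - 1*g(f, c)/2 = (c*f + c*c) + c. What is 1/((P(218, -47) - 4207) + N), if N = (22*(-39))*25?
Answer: -5/127622 ≈ -3.9178e-5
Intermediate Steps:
g(f, c) = 4 - 2*c - 2*c² - 2*c*f (g(f, c) = 4 - 2*((c*f + c*c) + c) = 4 - 2*((c*f + c²) + c) = 4 - 2*((c² + c*f) + c) = 4 - 2*(c + c² + c*f) = 4 + (-2*c - 2*c² - 2*c*f) = 4 - 2*c - 2*c² - 2*c*f)
P(v, K) = -183/5 - 18*K/5 (P(v, K) = -7/5 + (4 - 2*9 - 2*9² - 2*9*K)/5 = -7/5 + (4 - 18 - 2*81 - 18*K)/5 = -7/5 + (4 - 18 - 162 - 18*K)/5 = -7/5 + (-176 - 18*K)/5 = -7/5 + (-176/5 - 18*K/5) = -183/5 - 18*K/5)
N = -21450 (N = -858*25 = -21450)
1/((P(218, -47) - 4207) + N) = 1/(((-183/5 - 18/5*(-47)) - 4207) - 21450) = 1/(((-183/5 + 846/5) - 4207) - 21450) = 1/((663/5 - 4207) - 21450) = 1/(-20372/5 - 21450) = 1/(-127622/5) = -5/127622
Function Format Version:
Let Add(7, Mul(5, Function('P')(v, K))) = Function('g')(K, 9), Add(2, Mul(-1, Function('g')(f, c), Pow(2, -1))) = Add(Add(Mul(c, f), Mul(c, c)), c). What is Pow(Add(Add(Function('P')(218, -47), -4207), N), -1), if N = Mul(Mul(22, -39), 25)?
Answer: Rational(-5, 127622) ≈ -3.9178e-5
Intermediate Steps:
Function('g')(f, c) = Add(4, Mul(-2, c), Mul(-2, Pow(c, 2)), Mul(-2, c, f)) (Function('g')(f, c) = Add(4, Mul(-2, Add(Add(Mul(c, f), Mul(c, c)), c))) = Add(4, Mul(-2, Add(Add(Mul(c, f), Pow(c, 2)), c))) = Add(4, Mul(-2, Add(Add(Pow(c, 2), Mul(c, f)), c))) = Add(4, Mul(-2, Add(c, Pow(c, 2), Mul(c, f)))) = Add(4, Add(Mul(-2, c), Mul(-2, Pow(c, 2)), Mul(-2, c, f))) = Add(4, Mul(-2, c), Mul(-2, Pow(c, 2)), Mul(-2, c, f)))
Function('P')(v, K) = Add(Rational(-183, 5), Mul(Rational(-18, 5), K)) (Function('P')(v, K) = Add(Rational(-7, 5), Mul(Rational(1, 5), Add(4, Mul(-2, 9), Mul(-2, Pow(9, 2)), Mul(-2, 9, K)))) = Add(Rational(-7, 5), Mul(Rational(1, 5), Add(4, -18, Mul(-2, 81), Mul(-18, K)))) = Add(Rational(-7, 5), Mul(Rational(1, 5), Add(4, -18, -162, Mul(-18, K)))) = Add(Rational(-7, 5), Mul(Rational(1, 5), Add(-176, Mul(-18, K)))) = Add(Rational(-7, 5), Add(Rational(-176, 5), Mul(Rational(-18, 5), K))) = Add(Rational(-183, 5), Mul(Rational(-18, 5), K)))
N = -21450 (N = Mul(-858, 25) = -21450)
Pow(Add(Add(Function('P')(218, -47), -4207), N), -1) = Pow(Add(Add(Add(Rational(-183, 5), Mul(Rational(-18, 5), -47)), -4207), -21450), -1) = Pow(Add(Add(Add(Rational(-183, 5), Rational(846, 5)), -4207), -21450), -1) = Pow(Add(Add(Rational(663, 5), -4207), -21450), -1) = Pow(Add(Rational(-20372, 5), -21450), -1) = Pow(Rational(-127622, 5), -1) = Rational(-5, 127622)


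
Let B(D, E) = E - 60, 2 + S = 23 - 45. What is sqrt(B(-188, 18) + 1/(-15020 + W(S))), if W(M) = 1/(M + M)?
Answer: 3*I*sqrt(2425666074890)/720961 ≈ 6.4807*I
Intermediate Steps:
S = -24 (S = -2 + (23 - 45) = -2 - 22 = -24)
W(M) = 1/(2*M)
B(D, E) = -60 + E
sqrt(B(-188, 18) + 1/(-15020 + W(S))) = sqrt((-60 + 18) + 1/(-15020 + (1/2)/(-24))) = sqrt(-42 + 1/(-15020 + (1/2)*(-1/24))) = sqrt(-42 + 1/(-15020 - 1/48)) = sqrt(-42 + 1/(-720961/48)) = sqrt(-42 - 48/720961) = sqrt(-30280410/720961) = 3*I*sqrt(2425666074890)/720961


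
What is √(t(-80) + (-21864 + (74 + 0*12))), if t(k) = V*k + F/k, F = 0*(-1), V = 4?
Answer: I*√22110 ≈ 148.69*I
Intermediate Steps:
F = 0
t(k) = 4*k (t(k) = 4*k + 0/k = 4*k + 0 = 4*k)
√(t(-80) + (-21864 + (74 + 0*12))) = √(4*(-80) + (-21864 + (74 + 0*12))) = √(-320 + (-21864 + (74 + 0))) = √(-320 + (-21864 + 74)) = √(-320 - 21790) = √(-22110) = I*√22110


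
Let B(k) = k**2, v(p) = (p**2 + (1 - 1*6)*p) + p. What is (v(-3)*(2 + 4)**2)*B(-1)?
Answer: 756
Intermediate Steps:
v(p) = p**2 - 4*p (v(p) = (p**2 + (1 - 6)*p) + p = (p**2 - 5*p) + p = p**2 - 4*p)
(v(-3)*(2 + 4)**2)*B(-1) = ((-3*(-4 - 3))*(2 + 4)**2)*(-1)**2 = (-3*(-7)*6**2)*1 = (21*36)*1 = 756*1 = 756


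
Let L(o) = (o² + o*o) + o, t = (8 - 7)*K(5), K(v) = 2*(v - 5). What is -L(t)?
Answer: 0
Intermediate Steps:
K(v) = -10 + 2*v (K(v) = 2*(-5 + v) = -10 + 2*v)
t = 0 (t = (8 - 7)*(-10 + 2*5) = 1*(-10 + 10) = 1*0 = 0)
L(o) = o + 2*o² (L(o) = (o² + o²) + o = 2*o² + o = o + 2*o²)
-L(t) = -0*(1 + 2*0) = -0*(1 + 0) = -0 = -1*0 = 0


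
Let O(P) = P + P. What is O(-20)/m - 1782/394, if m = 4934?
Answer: -2202037/485999 ≈ -4.5310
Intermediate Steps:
O(P) = 2*P
O(-20)/m - 1782/394 = (2*(-20))/4934 - 1782/394 = -40*1/4934 - 1782*1/394 = -20/2467 - 891/197 = -2202037/485999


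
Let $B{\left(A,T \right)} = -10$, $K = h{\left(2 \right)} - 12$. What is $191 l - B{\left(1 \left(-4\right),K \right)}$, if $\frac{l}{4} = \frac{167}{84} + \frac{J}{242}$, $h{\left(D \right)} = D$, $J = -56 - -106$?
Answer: $\frac{4286047}{2541} \approx 1686.8$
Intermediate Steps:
$J = 50$ ($J = -56 + 106 = 50$)
$l = \frac{22307}{2541}$ ($l = 4 \left(\frac{167}{84} + \frac{50}{242}\right) = 4 \left(167 \cdot \frac{1}{84} + 50 \cdot \frac{1}{242}\right) = 4 \left(\frac{167}{84} + \frac{25}{121}\right) = 4 \cdot \frac{22307}{10164} = \frac{22307}{2541} \approx 8.7788$)
$K = -10$ ($K = 2 - 12 = -10$)
$191 l - B{\left(1 \left(-4\right),K \right)} = 191 \cdot \frac{22307}{2541} - -10 = \frac{4260637}{2541} + 10 = \frac{4286047}{2541}$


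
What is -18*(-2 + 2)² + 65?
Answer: 65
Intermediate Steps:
-18*(-2 + 2)² + 65 = -18*0² + 65 = -18*0 + 65 = 0 + 65 = 65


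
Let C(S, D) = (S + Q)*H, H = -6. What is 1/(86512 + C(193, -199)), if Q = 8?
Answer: 1/85306 ≈ 1.1722e-5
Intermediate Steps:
C(S, D) = -48 - 6*S (C(S, D) = (S + 8)*(-6) = (8 + S)*(-6) = -48 - 6*S)
1/(86512 + C(193, -199)) = 1/(86512 + (-48 - 6*193)) = 1/(86512 + (-48 - 1158)) = 1/(86512 - 1206) = 1/85306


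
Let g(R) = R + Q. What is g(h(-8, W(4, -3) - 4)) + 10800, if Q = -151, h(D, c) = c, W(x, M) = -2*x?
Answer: 10637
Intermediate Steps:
g(R) = -151 + R (g(R) = R - 151 = -151 + R)
g(h(-8, W(4, -3) - 4)) + 10800 = (-151 + (-2*4 - 4)) + 10800 = (-151 + (-8 - 4)) + 10800 = (-151 - 12) + 10800 = -163 + 10800 = 10637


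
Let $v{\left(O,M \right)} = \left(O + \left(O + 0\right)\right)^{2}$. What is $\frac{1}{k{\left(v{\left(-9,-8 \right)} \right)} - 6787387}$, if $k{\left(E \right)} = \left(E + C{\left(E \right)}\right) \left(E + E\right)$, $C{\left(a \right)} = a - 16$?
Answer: $- \frac{1}{6377851} \approx -1.5679 \cdot 10^{-7}$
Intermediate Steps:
$C{\left(a \right)} = -16 + a$
$v{\left(O,M \right)} = 4 O^{2}$ ($v{\left(O,M \right)} = \left(O + O\right)^{2} = \left(2 O\right)^{2} = 4 O^{2}$)
$k{\left(E \right)} = 2 E \left(-16 + 2 E\right)$ ($k{\left(E \right)} = \left(E + \left(-16 + E\right)\right) \left(E + E\right) = \left(-16 + 2 E\right) 2 E = 2 E \left(-16 + 2 E\right)$)
$\frac{1}{k{\left(v{\left(-9,-8 \right)} \right)} - 6787387} = \frac{1}{4 \cdot 4 \left(-9\right)^{2} \left(-8 + 4 \left(-9\right)^{2}\right) - 6787387} = \frac{1}{4 \cdot 4 \cdot 81 \left(-8 + 4 \cdot 81\right) - 6787387} = \frac{1}{4 \cdot 324 \left(-8 + 324\right) - 6787387} = \frac{1}{4 \cdot 324 \cdot 316 - 6787387} = \frac{1}{409536 - 6787387} = \frac{1}{-6377851} = - \frac{1}{6377851}$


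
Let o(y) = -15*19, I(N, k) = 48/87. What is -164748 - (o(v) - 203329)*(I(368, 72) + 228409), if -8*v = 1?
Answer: 1348709313786/29 ≈ 4.6507e+10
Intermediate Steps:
v = -⅛ (v = -⅛*1 = -⅛ ≈ -0.12500)
I(N, k) = 16/29 (I(N, k) = 48*(1/87) = 16/29)
o(y) = -285
-164748 - (o(v) - 203329)*(I(368, 72) + 228409) = -164748 - (-285 - 203329)*(16/29 + 228409) = -164748 - (-203614)*6623877/29 = -164748 - 1*(-1348714091478/29) = -164748 + 1348714091478/29 = 1348709313786/29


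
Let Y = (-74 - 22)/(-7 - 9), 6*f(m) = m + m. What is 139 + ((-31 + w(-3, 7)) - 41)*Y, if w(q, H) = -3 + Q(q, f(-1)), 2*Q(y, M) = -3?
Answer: -320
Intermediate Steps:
f(m) = m/3 (f(m) = (m + m)/6 = (2*m)/6 = m/3)
Q(y, M) = -3/2 (Q(y, M) = (½)*(-3) = -3/2)
Y = 6 (Y = -96/(-16) = -96*(-1/16) = 6)
w(q, H) = -9/2 (w(q, H) = -3 - 3/2 = -9/2)
139 + ((-31 + w(-3, 7)) - 41)*Y = 139 + ((-31 - 9/2) - 41)*6 = 139 + (-71/2 - 41)*6 = 139 - 153/2*6 = 139 - 459 = -320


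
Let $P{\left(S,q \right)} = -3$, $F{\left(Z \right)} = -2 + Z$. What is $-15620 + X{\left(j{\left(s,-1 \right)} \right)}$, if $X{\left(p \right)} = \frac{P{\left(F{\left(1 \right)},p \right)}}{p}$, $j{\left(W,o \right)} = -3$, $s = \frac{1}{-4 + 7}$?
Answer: $-15619$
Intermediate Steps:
$s = \frac{1}{3} \approx 0.33333$
$X{\left(p \right)} = - \frac{3}{p}$
$-15620 + X{\left(j{\left(s,-1 \right)} \right)} = -15620 - \frac{3}{-3} = -15620 - -1 = -15620 + 1 = -15619$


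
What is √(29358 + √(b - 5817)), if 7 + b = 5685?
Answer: √(29358 + I*√139) ≈ 171.34 + 0.0344*I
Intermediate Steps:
b = 5678 (b = -7 + 5685 = 5678)
√(29358 + √(b - 5817)) = √(29358 + √(5678 - 5817)) = √(29358 + √(-139)) = √(29358 + I*√139)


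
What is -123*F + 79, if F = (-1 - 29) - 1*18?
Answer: 5983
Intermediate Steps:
F = -48 (F = -30 - 18 = -48)
-123*F + 79 = -123*(-48) + 79 = 5904 + 79 = 5983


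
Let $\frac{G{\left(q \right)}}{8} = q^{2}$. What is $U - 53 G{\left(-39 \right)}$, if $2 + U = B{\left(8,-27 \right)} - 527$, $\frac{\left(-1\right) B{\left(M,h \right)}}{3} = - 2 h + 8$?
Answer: $-645619$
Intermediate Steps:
$G{\left(q \right)} = 8 q^{2}$
$B{\left(M,h \right)} = -24 + 6 h$ ($B{\left(M,h \right)} = - 3 \left(- 2 h + 8\right) = - 3 \left(8 - 2 h\right) = -24 + 6 h$)
$U = -715$ ($U = -2 + \left(\left(-24 + 6 \left(-27\right)\right) - 527\right) = -2 - 713 = -715$)
$U - 53 G{\left(-39 \right)} = -715 - 53 \cdot 8 \left(-39\right)^{2} = -715 - 53 \cdot 8 \cdot 1521 = -715 - 644904 = -645619$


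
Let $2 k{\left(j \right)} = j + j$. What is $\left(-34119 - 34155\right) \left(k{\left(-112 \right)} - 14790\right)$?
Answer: $1017419148$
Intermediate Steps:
$k{\left(j \right)} = j$ ($k{\left(j \right)} = \frac{j + j}{2} = \frac{2 j}{2} = j$)
$\left(-34119 - 34155\right) \left(k{\left(-112 \right)} - 14790\right) = \left(-34119 - 34155\right) \left(-112 - 14790\right) = \left(-68274\right) \left(-14902\right) = 1017419148$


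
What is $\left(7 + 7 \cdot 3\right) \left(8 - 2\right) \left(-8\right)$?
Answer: $-1344$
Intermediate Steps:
$\left(7 + 7 \cdot 3\right) \left(8 - 2\right) \left(-8\right) = \left(7 + 21\right) 6 \left(-8\right) = 28 \left(-48\right) = -1344$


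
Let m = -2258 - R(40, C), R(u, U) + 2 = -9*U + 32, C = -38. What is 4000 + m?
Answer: 1370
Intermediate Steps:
R(u, U) = 30 - 9*U (R(u, U) = -2 + (-9*U + 32) = -2 + (32 - 9*U) = 30 - 9*U)
m = -2630 (m = -2258 - (30 - 9*(-38)) = -2258 - (30 + 342) = -2258 - 1*372 = -2258 - 372 = -2630)
4000 + m = 4000 - 2630 = 1370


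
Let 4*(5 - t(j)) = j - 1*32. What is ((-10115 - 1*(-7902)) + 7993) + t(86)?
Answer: 11543/2 ≈ 5771.5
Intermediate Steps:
t(j) = 13 - j/4 (t(j) = 5 - (j - 1*32)/4 = 5 - (j - 32)/4 = 5 - (-32 + j)/4 = 5 + (8 - j/4) = 13 - j/4)
((-10115 - 1*(-7902)) + 7993) + t(86) = ((-10115 - 1*(-7902)) + 7993) + (13 - ¼*86) = ((-10115 + 7902) + 7993) + (13 - 43/2) = (-2213 + 7993) - 17/2 = 5780 - 17/2 = 11543/2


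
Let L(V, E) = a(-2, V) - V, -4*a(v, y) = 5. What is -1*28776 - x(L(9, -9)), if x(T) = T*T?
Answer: -462097/16 ≈ -28881.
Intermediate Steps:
a(v, y) = -5/4 (a(v, y) = -¼*5 = -5/4)
L(V, E) = -5/4 - V
x(T) = T²
-1*28776 - x(L(9, -9)) = -1*28776 - (-5/4 - 1*9)² = -28776 - (-5/4 - 9)² = -28776 - (-41/4)² = -28776 - 1*1681/16 = -28776 - 1681/16 = -462097/16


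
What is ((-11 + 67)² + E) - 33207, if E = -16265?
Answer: -46336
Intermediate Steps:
((-11 + 67)² + E) - 33207 = ((-11 + 67)² - 16265) - 33207 = (56² - 16265) - 33207 = (3136 - 16265) - 33207 = -13129 - 33207 = -46336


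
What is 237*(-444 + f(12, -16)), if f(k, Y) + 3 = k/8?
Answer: -211167/2 ≈ -1.0558e+5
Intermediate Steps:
f(k, Y) = -3 + k/8
237*(-444 + f(12, -16)) = 237*(-444 + (-3 + (⅛)*12)) = 237*(-444 + (-3 + 3/2)) = 237*(-444 - 3/2) = 237*(-891/2) = -211167/2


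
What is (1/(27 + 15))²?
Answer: 1/1764 ≈ 0.00056689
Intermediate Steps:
(1/(27 + 15))² = (1/42)² = 1/1764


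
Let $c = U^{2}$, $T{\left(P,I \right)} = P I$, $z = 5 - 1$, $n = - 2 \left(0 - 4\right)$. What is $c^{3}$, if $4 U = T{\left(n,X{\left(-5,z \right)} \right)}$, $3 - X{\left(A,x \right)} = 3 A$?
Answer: $2176782336$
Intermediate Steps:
$n = 8$ ($n = \left(-2\right) \left(-4\right) = 8$)
$z = 4$ ($z = 5 - 1 = 4$)
$X{\left(A,x \right)} = 3 - 3 A$
$T{\left(P,I \right)} = I P$
$U = 36$ ($U = \frac{\left(3 - -15\right) 8}{4} = \frac{\left(3 + 15\right) 8}{4} = \frac{18 \cdot 8}{4} = \frac{1}{4} \cdot 144 = 36$)
$c = 1296$ ($c = 36^{2} = 1296$)
$c^{3} = 1296^{3} = 2176782336$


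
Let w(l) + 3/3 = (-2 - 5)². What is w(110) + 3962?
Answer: 4010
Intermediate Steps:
w(l) = 48 (w(l) = -1 + (-2 - 5)² = -1 + (-7)² = -1 + 49 = 48)
w(110) + 3962 = 48 + 3962 = 4010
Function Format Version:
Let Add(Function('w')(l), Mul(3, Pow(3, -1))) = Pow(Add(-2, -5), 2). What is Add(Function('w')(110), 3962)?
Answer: 4010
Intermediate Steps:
Function('w')(l) = 48 (Function('w')(l) = Add(-1, Pow(Add(-2, -5), 2)) = Add(-1, Pow(-7, 2)) = Add(-1, 49) = 48)
Add(Function('w')(110), 3962) = Add(48, 3962) = 4010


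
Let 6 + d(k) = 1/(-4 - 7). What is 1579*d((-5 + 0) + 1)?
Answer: -105793/11 ≈ -9617.5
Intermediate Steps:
d(k) = -67/11 (d(k) = -6 + 1/(-4 - 7) = -6 + 1/(-11) = -6 - 1/11 = -67/11)
1579*d((-5 + 0) + 1) = 1579*(-67/11) = -105793/11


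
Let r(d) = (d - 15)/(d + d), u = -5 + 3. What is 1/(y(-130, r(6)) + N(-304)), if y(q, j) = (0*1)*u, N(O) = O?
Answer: -1/304 ≈ -0.0032895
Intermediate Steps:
u = -2
r(d) = (-15 + d)/(2*d) (r(d) = (-15 + d)/((2*d)) = (-15 + d)*(1/(2*d)) = (-15 + d)/(2*d))
y(q, j) = 0 (y(q, j) = (0*1)*(-2) = 0*(-2) = 0)
1/(y(-130, r(6)) + N(-304)) = 1/(0 - 304) = 1/(-304) = -1/304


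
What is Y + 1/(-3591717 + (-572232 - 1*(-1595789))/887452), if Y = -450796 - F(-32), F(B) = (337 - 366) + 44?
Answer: -1436948977746785849/3187475411527 ≈ -4.5081e+5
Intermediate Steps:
F(B) = 15 (F(B) = -29 + 44 = 15)
Y = -450811 (Y = -450796 - 1*15 = -450796 - 15 = -450811)
Y + 1/(-3591717 + (-572232 - 1*(-1595789))/887452) = -450811 + 1/(-3591717 + (-572232 - 1*(-1595789))/887452) = -450811 + 1/(-3591717 + (-572232 + 1595789)*(1/887452)) = -450811 + 1/(-3591717 + 1023557*(1/887452)) = -450811 + 1/(-3591717 + 1023557/887452) = -450811 + 1/(-3187475411527/887452) = -450811 - 887452/3187475411527 = -1436948977746785849/3187475411527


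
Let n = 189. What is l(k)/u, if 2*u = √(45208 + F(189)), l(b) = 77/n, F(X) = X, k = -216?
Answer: 2*√45397/111429 ≈ 0.0038242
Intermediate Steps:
l(b) = 11/27 (l(b) = 77/189 = 77*(1/189) = 11/27)
u = √45397/2 (u = √(45208 + 189)/2 = √45397/2 ≈ 106.53)
l(k)/u = 11/(27*((√45397/2))) = 11*(2*√45397/45397)/27 = 2*√45397/111429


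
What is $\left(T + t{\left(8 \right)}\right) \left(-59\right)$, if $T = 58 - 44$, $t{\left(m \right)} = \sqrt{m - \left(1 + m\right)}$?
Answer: $-826 - 59 i \approx -826.0 - 59.0 i$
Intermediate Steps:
$t{\left(m \right)} = i$ ($t{\left(m \right)} = \sqrt{-1} = i$)
$T = 14$
$\left(T + t{\left(8 \right)}\right) \left(-59\right) = \left(14 + i\right) \left(-59\right) = -826 - 59 i$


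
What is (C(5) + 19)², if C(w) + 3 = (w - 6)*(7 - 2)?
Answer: 121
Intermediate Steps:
C(w) = -33 + 5*w (C(w) = -3 + (w - 6)*(7 - 2) = -3 + (-6 + w)*5 = -3 + (-30 + 5*w) = -33 + 5*w)
(C(5) + 19)² = ((-33 + 5*5) + 19)² = ((-33 + 25) + 19)² = (-8 + 19)² = 11² = 121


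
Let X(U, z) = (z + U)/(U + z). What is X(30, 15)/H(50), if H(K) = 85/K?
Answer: 10/17 ≈ 0.58823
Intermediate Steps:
X(U, z) = 1 (X(U, z) = (U + z)/(U + z) = 1)
X(30, 15)/H(50) = 1/(85/50) = 1/(85*(1/50)) = 1/(17/10) = 1*(10/17) = 10/17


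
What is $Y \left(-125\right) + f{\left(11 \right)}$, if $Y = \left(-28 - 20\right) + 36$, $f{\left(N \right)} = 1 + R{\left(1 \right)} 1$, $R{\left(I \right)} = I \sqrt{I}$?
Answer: $1502$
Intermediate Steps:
$R{\left(I \right)} = I^{\frac{3}{2}}$
$f{\left(N \right)} = 2$ ($f{\left(N \right)} = 1 + 1^{\frac{3}{2}} \cdot 1 = 1 + 1 \cdot 1 = 1 + 1 = 2$)
$Y = -12$ ($Y = -48 + 36 = -12$)
$Y \left(-125\right) + f{\left(11 \right)} = \left(-12\right) \left(-125\right) + 2 = 1500 + 2 = 1502$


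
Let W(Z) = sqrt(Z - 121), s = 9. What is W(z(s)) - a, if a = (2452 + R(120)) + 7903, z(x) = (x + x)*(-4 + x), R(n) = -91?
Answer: -10264 + I*sqrt(31) ≈ -10264.0 + 5.5678*I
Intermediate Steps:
z(x) = 2*x*(-4 + x) (z(x) = (2*x)*(-4 + x) = 2*x*(-4 + x))
W(Z) = sqrt(-121 + Z)
a = 10264 (a = (2452 - 91) + 7903 = 2361 + 7903 = 10264)
W(z(s)) - a = sqrt(-121 + 2*9*(-4 + 9)) - 1*10264 = sqrt(-121 + 2*9*5) - 10264 = sqrt(-121 + 90) - 10264 = sqrt(-31) - 10264 = I*sqrt(31) - 10264 = -10264 + I*sqrt(31)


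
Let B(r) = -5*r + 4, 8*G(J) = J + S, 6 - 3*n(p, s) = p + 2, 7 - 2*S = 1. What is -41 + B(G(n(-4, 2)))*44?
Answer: -125/6 ≈ -20.833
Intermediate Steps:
S = 3 (S = 7/2 - ½*1 = 7/2 - ½ = 3)
n(p, s) = 4/3 - p/3 (n(p, s) = 2 - (p + 2)/3 = 2 - (2 + p)/3 = 2 + (-⅔ - p/3) = 4/3 - p/3)
G(J) = 3/8 + J/8 (G(J) = (J + 3)/8 = (3 + J)/8 = 3/8 + J/8)
B(r) = 4 - 5*r
-41 + B(G(n(-4, 2)))*44 = -41 + (4 - 5*(3/8 + (4/3 - ⅓*(-4))/8))*44 = -41 + (4 - 5*(3/8 + (4/3 + 4/3)/8))*44 = -41 + (4 - 5*(3/8 + (⅛)*(8/3)))*44 = -41 + (4 - 5*(3/8 + ⅓))*44 = -41 + (4 - 5*17/24)*44 = -41 + (4 - 85/24)*44 = -41 + (11/24)*44 = -41 + 121/6 = -125/6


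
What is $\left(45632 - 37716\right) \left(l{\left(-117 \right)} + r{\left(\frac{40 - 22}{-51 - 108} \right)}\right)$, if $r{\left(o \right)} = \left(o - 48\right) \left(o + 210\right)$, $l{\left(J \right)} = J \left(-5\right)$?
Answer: $- \frac{211538753460}{2809} \approx -7.5308 \cdot 10^{7}$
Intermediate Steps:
$l{\left(J \right)} = - 5 J$
$r{\left(o \right)} = \left(-48 + o\right) \left(210 + o\right)$
$\left(45632 - 37716\right) \left(l{\left(-117 \right)} + r{\left(\frac{40 - 22}{-51 - 108} \right)}\right) = \left(45632 - 37716\right) \left(\left(-5\right) \left(-117\right) + \left(-10080 + \left(\frac{40 - 22}{-51 - 108}\right)^{2} + 162 \frac{40 - 22}{-51 - 108}\right)\right) = 7916 \left(585 + \left(-10080 + \left(\frac{18}{-159}\right)^{2} + 162 \frac{18}{-159}\right)\right) = 7916 \left(585 + \left(-10080 + \left(18 \left(- \frac{1}{159}\right)\right)^{2} + 162 \cdot 18 \left(- \frac{1}{159}\right)\right)\right) = 7916 \left(585 + \left(-10080 + \left(- \frac{6}{53}\right)^{2} + 162 \left(- \frac{6}{53}\right)\right)\right) = 7916 \left(585 - \frac{28366200}{2809}\right) = 7916 \left(- \frac{26722935}{2809}\right) = - \frac{211538753460}{2809}$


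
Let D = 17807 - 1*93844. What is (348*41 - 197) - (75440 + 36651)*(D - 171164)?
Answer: 27709021362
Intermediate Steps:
D = -76037 (D = 17807 - 93844 = -76037)
(348*41 - 197) - (75440 + 36651)*(D - 171164) = (348*41 - 197) - (75440 + 36651)*(-76037 - 171164) = (14268 - 197) - 112091*(-247201) = 14071 - 1*(-27709007291) = 14071 + 27709007291 = 27709021362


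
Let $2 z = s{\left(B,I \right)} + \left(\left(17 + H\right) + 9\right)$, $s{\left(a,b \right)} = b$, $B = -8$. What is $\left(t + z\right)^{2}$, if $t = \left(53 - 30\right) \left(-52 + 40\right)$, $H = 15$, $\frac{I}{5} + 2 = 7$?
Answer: $59049$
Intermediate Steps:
$I = 25$ ($I = -10 + 5 \cdot 7 = -10 + 35 = 25$)
$t = -276$ ($t = 23 \left(-12\right) = -276$)
$z = 33$ ($z = \frac{25 + \left(\left(17 + 15\right) + 9\right)}{2} = \frac{25 + \left(32 + 9\right)}{2} = \frac{25 + 41}{2} = \frac{1}{2} \cdot 66 = 33$)
$\left(t + z\right)^{2} = \left(-276 + 33\right)^{2} = \left(-243\right)^{2} = 59049$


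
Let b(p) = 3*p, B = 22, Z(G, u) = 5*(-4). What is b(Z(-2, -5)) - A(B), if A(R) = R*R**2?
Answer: -10708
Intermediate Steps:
Z(G, u) = -20
A(R) = R**3
b(Z(-2, -5)) - A(B) = 3*(-20) - 1*22**3 = -60 - 1*10648 = -60 - 10648 = -10708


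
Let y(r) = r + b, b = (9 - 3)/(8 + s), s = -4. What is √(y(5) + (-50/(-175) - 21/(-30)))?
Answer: √9170/35 ≈ 2.7360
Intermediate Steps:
b = 3/2 (b = (9 - 3)/(8 - 4) = 6/4 = 6*(¼) = 3/2 ≈ 1.5000)
y(r) = 3/2 + r (y(r) = r + 3/2 = 3/2 + r)
√(y(5) + (-50/(-175) - 21/(-30))) = √((3/2 + 5) + (-50/(-175) - 21/(-30))) = √(13/2 + (-50*(-1/175) - 21*(-1/30))) = √(13/2 + (2/7 + 7/10)) = √(13/2 + 69/70) = √(262/35) = √9170/35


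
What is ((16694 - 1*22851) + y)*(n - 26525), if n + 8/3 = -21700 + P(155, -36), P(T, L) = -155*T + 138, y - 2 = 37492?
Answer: -6779571928/3 ≈ -2.2599e+9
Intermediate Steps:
y = 37494 (y = 2 + 37492 = 37494)
P(T, L) = 138 - 155*T
n = -136769/3 (n = -8/3 + (-21700 + (138 - 155*155)) = -8/3 + (-21700 + (138 - 24025)) = -8/3 + (-21700 - 23887) = -8/3 - 45587 = -136769/3 ≈ -45590.)
((16694 - 1*22851) + y)*(n - 26525) = ((16694 - 1*22851) + 37494)*(-136769/3 - 26525) = ((16694 - 22851) + 37494)*(-216344/3) = (-6157 + 37494)*(-216344/3) = 31337*(-216344/3) = -6779571928/3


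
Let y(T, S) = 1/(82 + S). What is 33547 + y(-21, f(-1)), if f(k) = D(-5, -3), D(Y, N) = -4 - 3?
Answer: 2516026/75 ≈ 33547.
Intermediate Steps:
D(Y, N) = -7
f(k) = -7
33547 + y(-21, f(-1)) = 33547 + 1/(82 - 7) = 33547 + 1/75 = 2516026/75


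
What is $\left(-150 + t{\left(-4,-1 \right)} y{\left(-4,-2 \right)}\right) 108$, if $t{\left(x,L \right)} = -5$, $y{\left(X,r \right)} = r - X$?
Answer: $-17280$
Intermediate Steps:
$\left(-150 + t{\left(-4,-1 \right)} y{\left(-4,-2 \right)}\right) 108 = \left(-150 - 5 \left(-2 - -4\right)\right) 108 = \left(-150 - 5 \left(-2 + 4\right)\right) 108 = \left(-150 - 10\right) 108 = \left(-160\right) 108 = -17280$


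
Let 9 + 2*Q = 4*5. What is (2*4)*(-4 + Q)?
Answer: 12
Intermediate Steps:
Q = 11/2 (Q = -9/2 + (4*5)/2 = -9/2 + (½)*20 = -9/2 + 10 = 11/2 ≈ 5.5000)
(2*4)*(-4 + Q) = (2*4)*(-4 + 11/2) = 8*(3/2) = 12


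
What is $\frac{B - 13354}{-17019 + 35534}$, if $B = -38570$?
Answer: $- \frac{51924}{18515} \approx -2.8044$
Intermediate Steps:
$\frac{B - 13354}{-17019 + 35534} = \frac{-38570 - 13354}{-17019 + 35534} = - \frac{51924}{18515}$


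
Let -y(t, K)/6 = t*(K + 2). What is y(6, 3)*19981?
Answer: -3596580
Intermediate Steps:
y(t, K) = -6*t*(2 + K) (y(t, K) = -6*t*(K + 2) = -6*t*(2 + K))
y(6, 3)*19981 = -6*6*(2 + 3)*19981 = -6*6*5*19981 = -180*19981 = -3596580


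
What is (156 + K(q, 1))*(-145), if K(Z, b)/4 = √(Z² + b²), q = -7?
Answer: -22620 - 2900*√2 ≈ -26721.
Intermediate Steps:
K(Z, b) = 4*√(Z² + b²)
(156 + K(q, 1))*(-145) = (156 + 4*√((-7)² + 1²))*(-145) = (156 + 4*√(49 + 1))*(-145) = (156 + 4*√50)*(-145) = (156 + 4*(5*√2))*(-145) = (156 + 20*√2)*(-145) = -22620 - 2900*√2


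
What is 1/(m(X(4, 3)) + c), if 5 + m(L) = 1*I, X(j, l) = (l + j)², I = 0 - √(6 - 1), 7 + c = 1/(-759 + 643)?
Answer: -161588/1873169 + 13456*√5/1873169 ≈ -0.070202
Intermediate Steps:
c = -813/116 (c = -7 + 1/(-759 + 643) = -7 + 1/(-116) = -7 - 1/116 = -813/116 ≈ -7.0086)
I = -√5 (I = 0 - √5 = -√5 ≈ -2.2361)
X(j, l) = (j + l)²
m(L) = -5 - √5 (m(L) = -5 + 1*(-√5) = -5 - √5)
1/(m(X(4, 3)) + c) = 1/((-5 - √5) - 813/116) = 1/(-1393/116 - √5)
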